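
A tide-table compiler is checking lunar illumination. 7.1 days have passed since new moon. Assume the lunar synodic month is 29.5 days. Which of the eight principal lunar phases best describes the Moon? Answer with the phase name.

first quarter

θ ≈ 360° × 7.1/29.5 = 87°, which falls in the first quarter sector.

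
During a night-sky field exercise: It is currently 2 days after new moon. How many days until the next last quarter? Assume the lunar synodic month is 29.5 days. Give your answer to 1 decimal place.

20.1 days

Last quarter is 0.75 of the way through the cycle: age 0.75 × 29.5 = 22.125 d.
That is 22.125 − 2 = 20.125 days ahead.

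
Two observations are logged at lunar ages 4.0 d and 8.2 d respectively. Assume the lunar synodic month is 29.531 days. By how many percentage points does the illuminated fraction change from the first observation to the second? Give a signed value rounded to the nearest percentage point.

θ₁ = 360° × 4.0/29.531 = 48.8°, f₁ = (1 − cos θ₁)/2 = 0.170.
θ₂ = 360° × 8.2/29.531 = 100.0°, f₂ = (1 − cos θ₂)/2 = 0.587.
Change = f₂ − f₁ = +0.416 → +42 percentage points.

+42 pp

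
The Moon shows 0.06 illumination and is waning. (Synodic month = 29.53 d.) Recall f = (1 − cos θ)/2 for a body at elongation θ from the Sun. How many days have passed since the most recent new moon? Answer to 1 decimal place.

27.2 days

Invert f = (1 − cos θ)/2 to get cos θ = 1 − 2(0.06) = 0.880, hence θ₀ = arccos 0.880 = 28.4°.
A waning Moon lies in 180°–360°, so θ = 360° − 28.4° = 331.6°.
That fraction of the synodic month is 331.6/360 × 29.53 d ≈ 27.20 d.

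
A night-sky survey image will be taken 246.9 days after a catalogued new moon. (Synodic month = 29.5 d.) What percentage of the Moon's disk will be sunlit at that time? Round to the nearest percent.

Reduce mod P: 246.9 − 8×29.5 = 10.90 d into the current lunation.
The Moon has covered 10.90/29.5 of its cycle, so θ ≈ 360° × 10.90/29.5 = 133.0°.
With cos θ = (-0.682), the lit fraction is (1 − (-0.682))/2 ≈ 0.841, so 84%.

84%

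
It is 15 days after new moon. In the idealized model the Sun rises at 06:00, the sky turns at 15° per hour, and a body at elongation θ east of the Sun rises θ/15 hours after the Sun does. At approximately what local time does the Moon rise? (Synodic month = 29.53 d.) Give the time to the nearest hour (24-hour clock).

18:00

Elongation θ = 360° × 15/29.53 ≈ 182.9°.
Delay after the Sun = 182.9° / (15°/h) ≈ 12.19 h.
06:00 + 12.19 h ≈ 18:11 → 18:00 to the nearest hour.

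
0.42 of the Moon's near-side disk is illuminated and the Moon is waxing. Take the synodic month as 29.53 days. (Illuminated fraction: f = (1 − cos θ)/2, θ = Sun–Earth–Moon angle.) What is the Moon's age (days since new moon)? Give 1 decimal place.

cos θ = 1 − 2f = 0.160, giving a principal value of 80.8°.
The Moon is waxing (0°–180°), so θ = 80.8° directly.
Age = 29.53 × 80.8°/360° ≈ 6.63 days.

6.6 days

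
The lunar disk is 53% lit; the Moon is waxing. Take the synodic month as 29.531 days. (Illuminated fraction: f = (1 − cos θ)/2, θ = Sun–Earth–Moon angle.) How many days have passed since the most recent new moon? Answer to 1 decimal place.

Invert f = (1 − cos θ)/2 to get cos θ = 1 − 2(0.53) = -0.060, hence θ₀ = arccos -0.060 = 93.4°.
Before full moon the principal value applies: θ = 93.4°.
Age = 29.531 × 93.4°/360° ≈ 7.66 days.

7.7 days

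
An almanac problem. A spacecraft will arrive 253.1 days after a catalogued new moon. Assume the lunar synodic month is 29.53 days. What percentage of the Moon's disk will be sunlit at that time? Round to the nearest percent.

95%

253.1/29.53 = 8.571 lunations, so 8 complete cycles and 16.86 d into the next.
Elongation θ = 360° × 16.86/29.53 ≈ 205.5°.
cos 205.5° = (-0.902), so f = (1 − (-0.902))/2 = 0.951, so 95%.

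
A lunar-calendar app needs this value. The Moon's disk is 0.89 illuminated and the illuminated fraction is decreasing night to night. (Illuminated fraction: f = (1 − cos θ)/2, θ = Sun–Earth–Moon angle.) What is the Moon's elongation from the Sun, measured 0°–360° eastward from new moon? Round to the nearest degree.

From f = (1 − cos θ)/2: cos θ = 1 − 2×0.89 = -0.780; arccos → 141.3°.
A waning Moon lies in 180°–360°, so θ = 360° − 141.3° = 218.7°.

219°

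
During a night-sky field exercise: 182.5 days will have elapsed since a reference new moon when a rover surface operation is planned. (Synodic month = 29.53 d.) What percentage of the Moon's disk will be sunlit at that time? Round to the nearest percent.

182.5/29.53 = 6.180 lunations, so 6 complete cycles and 5.32 d into the next.
Elongation θ = 360° × 5.32/29.53 ≈ 64.9°.
Illuminated fraction = (1 − cos 64.9°)/2 = (1 − 0.425)/2 ≈ 0.288, so 29%.

29%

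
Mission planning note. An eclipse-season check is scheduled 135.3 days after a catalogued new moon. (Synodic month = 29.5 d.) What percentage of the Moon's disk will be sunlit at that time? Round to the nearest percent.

135.3/29.5 = 4.586 lunations, so 4 complete cycles and 17.30 d into the next.
Phase angle: θ = 360°·(17.30 d)/(29.5 d) = 211.1°.
With cos θ = (-0.856), the lit fraction is (1 − (-0.856))/2 ≈ 0.928, so 93%.

93%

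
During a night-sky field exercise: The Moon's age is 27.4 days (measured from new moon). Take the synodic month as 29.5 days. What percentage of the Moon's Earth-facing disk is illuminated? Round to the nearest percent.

5%

Phase angle: θ = 360°·(27.4 d)/(29.5 d) = 334.4°.
Illuminated fraction = (1 − cos 334.4°)/2 = (1 − 0.902)/2 ≈ 0.049, so 5%.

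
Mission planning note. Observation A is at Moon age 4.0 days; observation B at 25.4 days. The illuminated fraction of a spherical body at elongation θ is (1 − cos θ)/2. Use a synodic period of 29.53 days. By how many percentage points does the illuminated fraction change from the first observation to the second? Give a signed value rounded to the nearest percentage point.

θ₁ = 360° × 4.0/29.53 = 48.8°, f₁ = (1 − cos θ₁)/2 = 0.170.
θ₂ = 360° × 25.4/29.53 = 309.7°, f₂ = (1 − cos θ₂)/2 = 0.181.
Change = f₂ − f₁ = +0.011 → +1 percentage points.

+1 pp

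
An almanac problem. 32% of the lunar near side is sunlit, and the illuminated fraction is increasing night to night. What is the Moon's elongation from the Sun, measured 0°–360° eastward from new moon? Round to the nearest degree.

69°

Invert f = (1 − cos θ)/2 to get cos θ = 1 − 2(0.32) = 0.360, hence θ₀ = arccos 0.360 = 68.9°.
Waxing ⇒ before full, so θ = 68.9°.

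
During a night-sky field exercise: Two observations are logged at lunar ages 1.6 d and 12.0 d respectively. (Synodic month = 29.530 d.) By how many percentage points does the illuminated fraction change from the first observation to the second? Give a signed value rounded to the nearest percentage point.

+89 pp

First observation: θ = 360°·1.6/29.530 = 19.5°, so f = 0.029.
Second observation: θ = 146.3°, f = 0.916.
Δf = 0.916 − 0.029 = +0.887, i.e. +89 pp.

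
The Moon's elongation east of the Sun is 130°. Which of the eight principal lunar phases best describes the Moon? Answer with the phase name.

waxing gibbous

The waxing gibbous sector spans roughly 112°–158°; 130° falls inside it.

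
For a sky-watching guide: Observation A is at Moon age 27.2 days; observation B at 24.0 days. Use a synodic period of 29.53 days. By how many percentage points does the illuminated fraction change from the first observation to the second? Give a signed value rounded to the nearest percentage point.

+25 percentage points

θ₁ = 360° × 27.2/29.53 = 331.6°, f₁ = (1 − cos θ₁)/2 = 0.060.
θ₂ = 360° × 24.0/29.53 = 292.6°, f₂ = (1 − cos θ₂)/2 = 0.308.
Change = f₂ − f₁ = +0.248 → +25 percentage points.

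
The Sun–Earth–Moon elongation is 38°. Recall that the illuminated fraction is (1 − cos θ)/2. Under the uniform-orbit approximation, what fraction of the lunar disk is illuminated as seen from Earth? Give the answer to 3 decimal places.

0.106

cos 38° = 0.788, so f = (1 − 0.788)/2 = 0.106.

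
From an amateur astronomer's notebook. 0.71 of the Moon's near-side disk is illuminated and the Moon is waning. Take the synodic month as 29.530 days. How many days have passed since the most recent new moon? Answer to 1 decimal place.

cos θ = 1 − 2f = -0.420, giving a principal value of 114.8°.
Waning ⇒ past full, so θ = 360° − 114.8° = 245.2°.
At 360°/29.530 d per day, 245.2° corresponds to 20.11 days.

20.1 days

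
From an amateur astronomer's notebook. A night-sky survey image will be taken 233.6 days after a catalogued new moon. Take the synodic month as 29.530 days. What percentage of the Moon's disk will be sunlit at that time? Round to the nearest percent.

233.6 d spans 7 complete synodic months (7 × 29.530 = 206.71 d) plus 26.89 d.
The Moon has covered 26.89/29.530 of its cycle, so θ ≈ 360° × 26.89/29.530 = 327.8°.
cos 327.8° = 0.846, so f = (1 − 0.846)/2 = 0.077, so 8%.

8%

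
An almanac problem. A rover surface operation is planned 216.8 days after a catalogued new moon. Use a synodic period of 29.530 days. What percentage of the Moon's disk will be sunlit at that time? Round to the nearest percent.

216.8 d spans 7 complete synodic months (7 × 29.530 = 206.71 d) plus 10.09 d.
Phase angle: θ = 360°·(10.09 d)/(29.530 d) = 123.0°.
Illuminated fraction = (1 − cos 123.0°)/2 = (1 − (-0.545))/2 ≈ 0.772, so 77%.

77%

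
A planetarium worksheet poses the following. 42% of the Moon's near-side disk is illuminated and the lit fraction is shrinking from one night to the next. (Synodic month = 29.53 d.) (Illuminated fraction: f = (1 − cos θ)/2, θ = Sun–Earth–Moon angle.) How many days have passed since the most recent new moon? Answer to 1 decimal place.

Invert f = (1 − cos θ)/2 to get cos θ = 1 − 2(0.42) = 0.160, hence θ₀ = arccos 0.160 = 80.8°.
Waning ⇒ past full, so θ = 360° − 80.8° = 279.2°.
That fraction of the synodic month is 279.2/360 × 29.53 d ≈ 22.90 d.

22.9 days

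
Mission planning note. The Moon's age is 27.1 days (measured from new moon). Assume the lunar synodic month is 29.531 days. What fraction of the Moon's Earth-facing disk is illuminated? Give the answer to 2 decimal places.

The Moon has covered 27.1/29.531 of its cycle, so θ ≈ 360° × 27.1/29.531 = 330.4°.
With cos θ = 0.869, the lit fraction is (1 − 0.869)/2 ≈ 0.065.

0.07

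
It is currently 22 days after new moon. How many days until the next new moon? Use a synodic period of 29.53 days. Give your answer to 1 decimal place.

The next new moon completes the synodic month: 29.53 − 22 = 7.530 days.

7.5 days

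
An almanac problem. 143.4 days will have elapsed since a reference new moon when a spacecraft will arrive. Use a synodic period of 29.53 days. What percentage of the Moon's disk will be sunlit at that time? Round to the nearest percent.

Reduce mod P: 143.4 − 4×29.53 = 25.28 d into the current lunation.
Elongation θ = 360° × 25.28/29.53 ≈ 308.2°.
cos 308.2° = 0.618, so f = (1 − 0.618)/2 = 0.191, so 19%.

19%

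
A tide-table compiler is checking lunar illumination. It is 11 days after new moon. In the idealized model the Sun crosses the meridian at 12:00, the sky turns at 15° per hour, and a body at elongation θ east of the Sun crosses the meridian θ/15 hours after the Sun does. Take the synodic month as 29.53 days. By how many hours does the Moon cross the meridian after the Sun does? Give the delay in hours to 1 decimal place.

8.9 h

Phase angle: θ = 360°·(11 d)/(29.53 d) = 134.1°.
The Moon trails the Sun by θ/15 = 134.1/15 ≈ 8.94 hours.
So the Moon crosses the meridian 8.94 h after the Sun.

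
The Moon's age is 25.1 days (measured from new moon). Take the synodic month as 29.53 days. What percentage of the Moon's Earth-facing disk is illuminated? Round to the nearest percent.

Phase angle: θ = 360°·(25.1 d)/(29.53 d) = 306.0°.
cos 306.0° = 0.588, so f = (1 − 0.588)/2 = 0.206, so 21%.

21%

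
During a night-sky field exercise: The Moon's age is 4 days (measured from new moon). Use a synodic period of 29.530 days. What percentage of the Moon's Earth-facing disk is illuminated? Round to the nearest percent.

17%

Elongation θ = 360° × 4/29.530 ≈ 48.8°.
With cos θ = 0.659, the lit fraction is (1 − 0.659)/2 ≈ 0.170, so 17%.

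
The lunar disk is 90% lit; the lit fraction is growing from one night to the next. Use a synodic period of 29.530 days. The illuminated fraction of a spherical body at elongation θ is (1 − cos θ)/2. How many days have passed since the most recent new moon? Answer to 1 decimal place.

From f = (1 − cos θ)/2: cos θ = 1 − 2×0.90 = -0.800; arccos → 143.1°.
Before full moon the principal value applies: θ = 143.1°.
At 360°/29.530 d per day, 143.1° corresponds to 11.74 days.

11.7 days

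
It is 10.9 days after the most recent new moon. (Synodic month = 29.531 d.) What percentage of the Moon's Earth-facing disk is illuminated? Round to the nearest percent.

Elongation θ = 360° × 10.9/29.531 ≈ 132.9°.
cos 132.9° = (-0.680), so f = (1 − (-0.680))/2 = 0.840, so 84%.

84%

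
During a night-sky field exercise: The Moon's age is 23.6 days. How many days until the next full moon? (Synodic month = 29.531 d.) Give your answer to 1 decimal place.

Full moon occurs at elongation 180°, i.e. at age 29.531 × 180/360 = 14.765 d.
Already past this cycle's full moon; the next is at 14.765 + 29.531 = 44.296 d, so 44.296 − 23.6 = 20.696 days.

20.7 days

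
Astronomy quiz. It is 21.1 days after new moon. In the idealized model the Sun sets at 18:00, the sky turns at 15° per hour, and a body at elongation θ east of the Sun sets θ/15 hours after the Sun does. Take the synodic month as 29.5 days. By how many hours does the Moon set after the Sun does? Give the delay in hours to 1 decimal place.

Phase angle: θ = 360°·(21.1 d)/(29.5 d) = 257.5°.
The Moon trails the Sun by θ/15 = 257.5/15 ≈ 17.17 hours.
So the Moon sets 17.17 h after the Sun.

17.2 h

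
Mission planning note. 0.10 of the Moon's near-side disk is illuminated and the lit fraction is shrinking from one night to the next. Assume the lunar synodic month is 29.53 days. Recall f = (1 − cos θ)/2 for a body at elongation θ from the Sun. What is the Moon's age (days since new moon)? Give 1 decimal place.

Invert f = (1 − cos θ)/2 to get cos θ = 1 − 2(0.10) = 0.800, hence θ₀ = arccos 0.800 = 36.9°.
Since the Moon is past full (waning), take the reflex angle: θ = 360° − 36.9° = 323.1°.
Age = 29.53 × 323.1°/360° ≈ 26.51 days.

26.5 days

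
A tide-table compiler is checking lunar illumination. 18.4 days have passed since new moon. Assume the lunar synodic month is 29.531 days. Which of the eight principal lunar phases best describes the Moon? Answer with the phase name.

At 18.4/29.531 of the cycle, θ ≈ 224° — the waning gibbous range.

waning gibbous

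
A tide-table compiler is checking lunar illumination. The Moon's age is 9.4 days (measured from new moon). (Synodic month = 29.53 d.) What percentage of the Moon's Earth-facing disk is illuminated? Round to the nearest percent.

71%

The Moon has covered 9.4/29.53 of its cycle, so θ ≈ 360° × 9.4/29.53 = 114.6°.
With cos θ = (-0.416), the lit fraction is (1 − (-0.416))/2 ≈ 0.708, so 71%.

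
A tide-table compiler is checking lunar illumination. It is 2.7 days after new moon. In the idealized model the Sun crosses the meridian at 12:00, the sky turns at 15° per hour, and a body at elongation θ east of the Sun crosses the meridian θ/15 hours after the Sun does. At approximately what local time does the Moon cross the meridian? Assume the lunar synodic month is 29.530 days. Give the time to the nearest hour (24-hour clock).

14:00

The Moon has covered 2.7/29.530 of its cycle, so θ ≈ 360° × 2.7/29.530 = 32.9°.
Delay after the Sun = 32.9° / (15°/h) ≈ 2.19 h.
12:00 + 2.19 h ≈ 14:12 → 14:00 to the nearest hour.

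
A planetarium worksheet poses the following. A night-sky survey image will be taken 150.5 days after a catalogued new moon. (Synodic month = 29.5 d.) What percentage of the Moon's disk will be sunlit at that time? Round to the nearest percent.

10%

150.5/29.5 = 5.102 lunations, so 5 complete cycles and 3.00 d into the next.
Phase angle: θ = 360°·(3.00 d)/(29.5 d) = 36.6°.
With cos θ = 0.803, the lit fraction is (1 − 0.803)/2 ≈ 0.099, so 10%.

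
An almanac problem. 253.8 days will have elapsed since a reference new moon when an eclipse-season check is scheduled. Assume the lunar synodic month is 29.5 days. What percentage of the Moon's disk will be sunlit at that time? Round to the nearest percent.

90%

253.8/29.5 = 8.603 lunations, so 8 complete cycles and 17.80 d into the next.
The Moon has covered 17.80/29.5 of its cycle, so θ ≈ 360° × 17.80/29.5 = 217.2°.
With cos θ = (-0.796), the lit fraction is (1 − (-0.796))/2 ≈ 0.898, so 90%.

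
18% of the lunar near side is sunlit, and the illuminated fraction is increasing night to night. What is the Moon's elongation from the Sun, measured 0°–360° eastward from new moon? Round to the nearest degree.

50°

cos θ = 1 − 2f = 0.640, giving a principal value of 50.2°.
Waxing ⇒ before full, so θ = 50.2°.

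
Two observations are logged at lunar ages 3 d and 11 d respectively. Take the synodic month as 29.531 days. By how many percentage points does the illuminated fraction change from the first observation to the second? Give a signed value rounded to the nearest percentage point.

First observation: θ = 360°·3/29.531 = 36.6°, so f = 0.098.
Second observation: θ = 134.1°, f = 0.848.
Δf = 0.848 − 0.098 = +0.749, i.e. +75 pp.

+75 percentage points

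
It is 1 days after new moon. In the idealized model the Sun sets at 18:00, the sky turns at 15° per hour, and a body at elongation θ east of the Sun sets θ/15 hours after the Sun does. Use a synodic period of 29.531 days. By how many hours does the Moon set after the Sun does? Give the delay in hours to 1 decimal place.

Elongation θ = 360° × 1/29.531 ≈ 12.2°.
At 15° of sky rotation per hour, 12.2° corresponds to a 0.81 h lag.
So the Moon sets 0.81 h after the Sun.

0.8 h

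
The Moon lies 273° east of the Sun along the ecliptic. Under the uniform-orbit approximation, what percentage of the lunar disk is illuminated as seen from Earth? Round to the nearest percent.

f = (1 − cos 273°)/2 = (1 − 0.052)/2 ≈ 0.474, i.e. 47%.

47%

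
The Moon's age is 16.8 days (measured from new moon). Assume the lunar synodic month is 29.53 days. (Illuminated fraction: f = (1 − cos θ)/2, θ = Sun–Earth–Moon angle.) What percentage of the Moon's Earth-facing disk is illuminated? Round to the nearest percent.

95%

The Moon has covered 16.8/29.53 of its cycle, so θ ≈ 360° × 16.8/29.53 = 204.8°.
Illuminated fraction = (1 − cos 204.8°)/2 = (1 − (-0.908))/2 ≈ 0.954, so 95%.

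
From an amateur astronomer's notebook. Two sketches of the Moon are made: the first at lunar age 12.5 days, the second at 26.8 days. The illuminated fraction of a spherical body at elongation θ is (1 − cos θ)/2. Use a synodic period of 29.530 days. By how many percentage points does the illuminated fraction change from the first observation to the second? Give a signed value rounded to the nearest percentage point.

First observation: θ = 360°·12.5/29.530 = 152.4°, so f = 0.943.
Second observation: θ = 326.7°, f = 0.082.
Δf = 0.082 − 0.943 = -0.861, i.e. -86 pp.

-86 pp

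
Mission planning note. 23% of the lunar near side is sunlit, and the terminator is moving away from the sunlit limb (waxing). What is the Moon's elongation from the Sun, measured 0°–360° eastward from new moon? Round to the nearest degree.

57°

From f = (1 − cos θ)/2: cos θ = 1 − 2×0.23 = 0.540; arccos → 57.3°.
Before full moon the principal value applies: θ = 57.3°.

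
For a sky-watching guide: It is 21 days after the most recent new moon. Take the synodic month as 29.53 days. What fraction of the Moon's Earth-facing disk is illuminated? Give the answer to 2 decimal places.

Elongation θ = 360° × 21/29.53 ≈ 256.0°.
Illuminated fraction = (1 − cos 256.0°)/2 = (1 − (-0.242))/2 ≈ 0.621.

0.62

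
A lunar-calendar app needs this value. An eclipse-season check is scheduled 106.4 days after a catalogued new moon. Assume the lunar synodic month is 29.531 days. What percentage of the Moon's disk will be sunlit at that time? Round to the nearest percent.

106.4/29.531 = 3.603 lunations, so 3 complete cycles and 17.81 d into the next.
Phase angle: θ = 360°·(17.81 d)/(29.531 d) = 217.1°.
cos 217.1° = (-0.798), so f = (1 − (-0.798))/2 = 0.899, so 90%.

90%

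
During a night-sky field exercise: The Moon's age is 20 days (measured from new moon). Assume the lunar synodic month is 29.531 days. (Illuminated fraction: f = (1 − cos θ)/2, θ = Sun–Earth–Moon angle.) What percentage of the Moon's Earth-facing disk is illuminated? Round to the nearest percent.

72%

Elongation θ = 360° × 20/29.531 ≈ 243.8°.
With cos θ = (-0.441), the lit fraction is (1 − (-0.441))/2 ≈ 0.721, so 72%.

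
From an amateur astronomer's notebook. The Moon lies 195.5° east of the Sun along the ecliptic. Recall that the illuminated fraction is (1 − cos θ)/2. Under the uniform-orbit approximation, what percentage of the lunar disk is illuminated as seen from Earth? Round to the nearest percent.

98%

Half-versine of 195.5°: (1 − (-0.964))/2 = 0.982, i.e. 98%.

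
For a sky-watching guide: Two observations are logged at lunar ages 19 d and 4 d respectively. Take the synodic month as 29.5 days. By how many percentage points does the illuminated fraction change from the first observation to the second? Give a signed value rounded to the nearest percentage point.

θ₁ = 360° × 19/29.5 = 231.9°, f₁ = (1 − cos θ₁)/2 = 0.809.
θ₂ = 360° × 4/29.5 = 48.8°, f₂ = (1 − cos θ₂)/2 = 0.171.
Change = f₂ − f₁ = -0.638 → -64 percentage points.

-64 pp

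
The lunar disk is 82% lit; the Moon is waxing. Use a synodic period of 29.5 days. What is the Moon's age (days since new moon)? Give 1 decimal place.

10.6 days

cos θ = 1 − 2f = -0.640, giving a principal value of 129.8°.
Waxing ⇒ before full, so θ = 129.8°.
Age = 29.5 × 129.8°/360° ≈ 10.64 days.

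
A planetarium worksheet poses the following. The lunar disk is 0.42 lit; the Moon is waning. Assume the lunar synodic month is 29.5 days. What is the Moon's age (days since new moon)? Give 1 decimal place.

cos θ = 1 − 2f = 0.160, giving a principal value of 80.8°.
Since the Moon is past full (waning), take the reflex angle: θ = 360° − 80.8° = 279.2°.
Age = 29.5 × 279.2°/360° ≈ 22.88 days.

22.9 days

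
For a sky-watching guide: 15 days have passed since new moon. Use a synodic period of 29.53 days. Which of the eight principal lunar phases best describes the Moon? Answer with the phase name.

At 15/29.53 of the cycle, θ ≈ 183° — the full moon range.

full moon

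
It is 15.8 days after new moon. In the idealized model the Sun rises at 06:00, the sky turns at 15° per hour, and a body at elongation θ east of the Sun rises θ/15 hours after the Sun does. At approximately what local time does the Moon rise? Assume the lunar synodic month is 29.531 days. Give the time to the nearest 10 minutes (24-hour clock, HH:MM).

18:50

Elongation θ = 360° × 15.8/29.531 ≈ 192.6°.
The Moon trails the Sun by θ/15 = 192.6/15 ≈ 12.84 hours.
06:00 + 12.841 h ≈ 18:50 → 18:50 to the nearest ten minutes.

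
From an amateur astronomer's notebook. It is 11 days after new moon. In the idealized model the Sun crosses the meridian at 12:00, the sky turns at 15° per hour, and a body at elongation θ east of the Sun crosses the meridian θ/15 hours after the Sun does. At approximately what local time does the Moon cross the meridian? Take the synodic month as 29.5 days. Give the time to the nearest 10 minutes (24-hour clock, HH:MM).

Phase angle: θ = 360°·(11 d)/(29.5 d) = 134.2°.
Delay after the Sun = 134.2° / (15°/h) ≈ 8.95 h.
12:00 + 8.949 h ≈ 20:57 → 21:00 to the nearest ten minutes.

21:00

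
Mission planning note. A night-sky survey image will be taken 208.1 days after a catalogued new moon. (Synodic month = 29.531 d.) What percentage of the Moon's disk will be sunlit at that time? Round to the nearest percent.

2%

Reduce mod P: 208.1 − 7×29.531 = 1.38 d into the current lunation.
The Moon has covered 1.38/29.531 of its cycle, so θ ≈ 360° × 1.38/29.531 = 16.9°.
Illuminated fraction = (1 − cos 16.9°)/2 = (1 − 0.957)/2 ≈ 0.021, so 2%.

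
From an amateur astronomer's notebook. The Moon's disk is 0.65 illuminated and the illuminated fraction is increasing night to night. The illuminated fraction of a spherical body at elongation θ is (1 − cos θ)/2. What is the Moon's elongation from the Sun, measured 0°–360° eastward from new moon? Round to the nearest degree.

From f = (1 − cos θ)/2: cos θ = 1 − 2×0.65 = -0.300; arccos → 107.5°.
Waxing ⇒ before full, so θ = 107.5°.

107°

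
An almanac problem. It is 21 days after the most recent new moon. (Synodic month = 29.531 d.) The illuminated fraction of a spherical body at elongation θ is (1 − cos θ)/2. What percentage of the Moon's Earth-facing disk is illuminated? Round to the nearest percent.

62%

Elongation θ = 360° × 21/29.531 ≈ 256.0°.
cos 256.0° = (-0.242), so f = (1 − (-0.242))/2 = 0.621, so 62%.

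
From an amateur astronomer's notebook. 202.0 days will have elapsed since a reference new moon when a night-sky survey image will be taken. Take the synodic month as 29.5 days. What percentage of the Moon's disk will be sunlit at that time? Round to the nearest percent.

202.0/29.5 = 6.847 lunations, so 6 complete cycles and 25.00 d into the next.
Elongation θ = 360° × 25.00/29.5 ≈ 305.1°.
Illuminated fraction = (1 − cos 305.1°)/2 = (1 − 0.575)/2 ≈ 0.213, so 21%.

21%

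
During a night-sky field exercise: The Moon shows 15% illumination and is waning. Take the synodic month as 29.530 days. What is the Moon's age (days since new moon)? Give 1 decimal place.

25.8 days

Invert f = (1 − cos θ)/2 to get cos θ = 1 − 2(0.15) = 0.700, hence θ₀ = arccos 0.700 = 45.6°.
Waning ⇒ past full, so θ = 360° − 45.6° = 314.4°.
Age = 29.530 × 314.4°/360° ≈ 25.79 days.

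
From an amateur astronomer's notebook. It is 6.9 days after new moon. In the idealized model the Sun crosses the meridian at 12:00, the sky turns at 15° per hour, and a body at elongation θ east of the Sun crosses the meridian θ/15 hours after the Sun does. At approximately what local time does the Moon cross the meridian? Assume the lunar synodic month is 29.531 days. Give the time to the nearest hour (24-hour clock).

18:00

Phase angle: θ = 360°·(6.9 d)/(29.531 d) = 84.1°.
Delay after the Sun = 84.1° / (15°/h) ≈ 5.61 h.
12:00 + 5.61 h ≈ 17:36 → 18:00 to the nearest hour.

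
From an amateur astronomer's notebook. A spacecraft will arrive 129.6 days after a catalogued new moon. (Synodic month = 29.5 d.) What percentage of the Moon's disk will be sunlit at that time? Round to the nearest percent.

89%

129.6 d spans 4 complete synodic months (4 × 29.5 = 118.00 d) plus 11.60 d.
The Moon has covered 11.60/29.5 of its cycle, so θ ≈ 360° × 11.60/29.5 = 141.6°.
cos 141.6° = (-0.783), so f = (1 − (-0.783))/2 = 0.892, so 89%.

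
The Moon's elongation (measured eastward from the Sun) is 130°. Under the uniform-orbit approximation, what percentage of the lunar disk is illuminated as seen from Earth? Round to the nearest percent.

82%

Half-versine of 130°: (1 − (-0.643))/2 = 0.821, i.e. 82%.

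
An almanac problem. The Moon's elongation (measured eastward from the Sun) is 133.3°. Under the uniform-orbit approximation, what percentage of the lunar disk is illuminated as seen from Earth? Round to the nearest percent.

Half-versine of 133.3°: (1 − (-0.686))/2 = 0.843, i.e. 84%.

84%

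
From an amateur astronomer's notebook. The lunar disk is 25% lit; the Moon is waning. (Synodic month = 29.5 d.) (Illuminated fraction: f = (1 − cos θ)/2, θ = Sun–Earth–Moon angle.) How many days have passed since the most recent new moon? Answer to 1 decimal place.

24.6 days

From f = (1 − cos θ)/2: cos θ = 1 − 2×0.25 = 0.500; arccos → 60.0°.
A waning Moon lies in 180°–360°, so θ = 360° − 60.0° = 300.0°.
That fraction of the synodic month is 300.0/360 × 29.5 d ≈ 24.58 d.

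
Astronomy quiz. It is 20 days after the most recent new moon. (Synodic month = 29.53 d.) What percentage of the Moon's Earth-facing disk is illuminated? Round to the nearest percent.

72%

Elongation θ = 360° × 20/29.53 ≈ 243.8°.
With cos θ = (-0.441), the lit fraction is (1 − (-0.441))/2 ≈ 0.721, so 72%.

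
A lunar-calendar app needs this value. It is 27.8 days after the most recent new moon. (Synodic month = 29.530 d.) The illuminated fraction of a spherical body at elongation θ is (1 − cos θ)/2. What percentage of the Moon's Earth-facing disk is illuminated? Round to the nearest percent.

3%

Elongation θ = 360° × 27.8/29.530 ≈ 338.9°.
Illuminated fraction = (1 − cos 338.9°)/2 = (1 − 0.933)/2 ≈ 0.033, so 3%.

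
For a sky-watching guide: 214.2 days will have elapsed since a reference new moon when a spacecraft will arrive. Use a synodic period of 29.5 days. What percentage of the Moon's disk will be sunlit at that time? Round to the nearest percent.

214.2 d spans 7 complete synodic months (7 × 29.5 = 206.50 d) plus 7.70 d.
The Moon has covered 7.70/29.5 of its cycle, so θ ≈ 360° × 7.70/29.5 = 94.0°.
cos 94.0° = (-0.069), so f = (1 − (-0.069))/2 = 0.535, so 53%.

53%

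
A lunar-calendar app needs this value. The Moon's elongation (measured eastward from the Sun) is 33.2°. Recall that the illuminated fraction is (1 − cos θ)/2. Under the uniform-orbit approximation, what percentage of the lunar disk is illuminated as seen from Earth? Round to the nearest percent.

Half-versine of 33.2°: (1 − 0.837)/2 = 0.082, i.e. 8%.

8%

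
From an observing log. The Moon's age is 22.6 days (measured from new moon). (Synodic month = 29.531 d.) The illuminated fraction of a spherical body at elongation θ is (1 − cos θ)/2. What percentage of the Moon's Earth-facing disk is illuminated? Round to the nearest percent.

45%

Elongation θ = 360° × 22.6/29.531 ≈ 275.5°.
With cos θ = 0.096, the lit fraction is (1 − 0.096)/2 ≈ 0.452, so 45%.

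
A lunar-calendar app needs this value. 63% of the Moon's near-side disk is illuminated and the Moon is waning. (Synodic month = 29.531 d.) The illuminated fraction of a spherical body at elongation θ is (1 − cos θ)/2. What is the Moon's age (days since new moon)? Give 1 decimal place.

Invert f = (1 − cos θ)/2 to get cos θ = 1 − 2(0.63) = -0.260, hence θ₀ = arccos -0.260 = 105.1°.
Waning ⇒ past full, so θ = 360° − 105.1° = 254.9°.
At 360°/29.531 d per day, 254.9° corresponds to 20.91 days.

20.9 days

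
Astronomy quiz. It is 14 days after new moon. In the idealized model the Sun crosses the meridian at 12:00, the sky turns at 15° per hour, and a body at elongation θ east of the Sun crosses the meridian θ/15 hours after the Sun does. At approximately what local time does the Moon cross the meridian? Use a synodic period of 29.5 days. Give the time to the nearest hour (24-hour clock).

The Moon has covered 14/29.5 of its cycle, so θ ≈ 360° × 14/29.5 = 170.8°.
At 15° of sky rotation per hour, 170.8° corresponds to a 11.39 h lag.
12:00 + 11.39 h ≈ 23:23 → 23:00 to the nearest hour.

23:00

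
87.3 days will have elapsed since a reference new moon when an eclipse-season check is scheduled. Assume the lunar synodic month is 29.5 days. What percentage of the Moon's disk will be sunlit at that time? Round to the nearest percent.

2%

87.3 d spans 2 complete synodic months (2 × 29.5 = 59.00 d) plus 28.30 d.
Phase angle: θ = 360°·(28.30 d)/(29.5 d) = 345.4°.
With cos θ = 0.968, the lit fraction is (1 − 0.968)/2 ≈ 0.016, so 2%.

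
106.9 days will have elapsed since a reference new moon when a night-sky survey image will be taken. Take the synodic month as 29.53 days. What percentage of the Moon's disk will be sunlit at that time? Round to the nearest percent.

106.9 d spans 3 complete synodic months (3 × 29.53 = 88.59 d) plus 18.31 d.
Elongation θ = 360° × 18.31/29.53 ≈ 223.2°.
cos 223.2° = (-0.729), so f = (1 − (-0.729))/2 = 0.864, so 86%.

86%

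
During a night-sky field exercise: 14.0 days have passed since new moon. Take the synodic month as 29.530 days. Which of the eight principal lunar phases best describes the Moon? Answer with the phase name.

At 14.0/29.530 of the cycle, θ ≈ 171° — the full moon range.

full moon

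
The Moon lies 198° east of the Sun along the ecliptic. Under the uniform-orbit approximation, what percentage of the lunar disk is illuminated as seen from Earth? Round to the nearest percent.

98%

cos 198° = (-0.951), so f = (1 − (-0.951))/2 = 0.976, i.e. 98%.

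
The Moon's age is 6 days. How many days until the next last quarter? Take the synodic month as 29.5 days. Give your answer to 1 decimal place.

16.1 days

Last quarter occurs at elongation 270°, i.e. at age 29.5 × 270/360 = 22.125 d.
That is 22.125 − 6 = 16.125 days ahead.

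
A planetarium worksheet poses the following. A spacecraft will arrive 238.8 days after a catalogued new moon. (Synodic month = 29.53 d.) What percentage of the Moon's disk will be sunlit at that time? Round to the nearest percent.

238.8/29.53 = 8.087 lunations, so 8 complete cycles and 2.56 d into the next.
Elongation θ = 360° × 2.56/29.53 ≈ 31.2°.
Illuminated fraction = (1 − cos 31.2°)/2 = (1 − 0.855)/2 ≈ 0.072, so 7%.

7%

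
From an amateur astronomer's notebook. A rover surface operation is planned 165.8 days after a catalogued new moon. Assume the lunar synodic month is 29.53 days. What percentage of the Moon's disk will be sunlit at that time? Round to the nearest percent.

165.8/29.53 = 5.615 lunations, so 5 complete cycles and 18.15 d into the next.
Elongation θ = 360° × 18.15/29.53 ≈ 221.3°.
Illuminated fraction = (1 − cos 221.3°)/2 = (1 − (-0.752))/2 ≈ 0.876, so 88%.

88%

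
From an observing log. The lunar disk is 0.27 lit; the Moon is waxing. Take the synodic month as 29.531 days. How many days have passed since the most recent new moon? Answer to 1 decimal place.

cos θ = 1 − 2f = 0.460, giving a principal value of 62.6°.
Before full moon the principal value applies: θ = 62.6°.
That fraction of the synodic month is 62.6/360 × 29.531 d ≈ 5.14 d.

5.1 days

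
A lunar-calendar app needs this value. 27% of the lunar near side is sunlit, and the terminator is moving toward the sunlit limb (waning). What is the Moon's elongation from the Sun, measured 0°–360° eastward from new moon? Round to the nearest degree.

297°

From f = (1 − cos θ)/2: cos θ = 1 − 2×0.27 = 0.460; arccos → 62.6°.
Waning ⇒ past full, so θ = 360° − 62.6° = 297.4°.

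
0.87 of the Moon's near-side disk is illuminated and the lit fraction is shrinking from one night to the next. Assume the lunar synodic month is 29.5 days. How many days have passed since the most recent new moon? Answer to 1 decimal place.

18.2 days

cos θ = 1 − 2f = -0.740, giving a principal value of 137.7°.
Since the Moon is past full (waning), take the reflex angle: θ = 360° − 137.7° = 222.3°.
At 360°/29.5 d per day, 222.3° corresponds to 18.21 days.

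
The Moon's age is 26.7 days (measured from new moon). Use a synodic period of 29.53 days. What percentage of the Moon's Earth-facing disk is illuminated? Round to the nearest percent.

The Moon has covered 26.7/29.53 of its cycle, so θ ≈ 360° × 26.7/29.53 = 325.5°.
cos 325.5° = 0.824, so f = (1 − 0.824)/2 = 0.088, so 9%.

9%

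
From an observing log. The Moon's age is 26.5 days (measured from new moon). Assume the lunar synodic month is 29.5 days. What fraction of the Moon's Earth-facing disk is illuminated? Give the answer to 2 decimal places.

Phase angle: θ = 360°·(26.5 d)/(29.5 d) = 323.4°.
cos 323.4° = 0.803, so f = (1 − 0.803)/2 = 0.099.

0.10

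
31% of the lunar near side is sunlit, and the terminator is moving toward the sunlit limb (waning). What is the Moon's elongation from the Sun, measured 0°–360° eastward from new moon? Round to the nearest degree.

292°

From f = (1 − cos θ)/2: cos θ = 1 − 2×0.31 = 0.380; arccos → 67.7°.
A waning Moon lies in 180°–360°, so θ = 360° − 67.7° = 292.3°.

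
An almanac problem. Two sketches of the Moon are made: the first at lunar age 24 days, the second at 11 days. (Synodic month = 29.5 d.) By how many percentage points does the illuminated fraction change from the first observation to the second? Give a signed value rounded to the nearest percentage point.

+54 pp

First observation: θ = 360°·24/29.5 = 292.9°, so f = 0.306.
Second observation: θ = 134.2°, f = 0.849.
Δf = 0.849 − 0.306 = +0.543, i.e. +54 pp.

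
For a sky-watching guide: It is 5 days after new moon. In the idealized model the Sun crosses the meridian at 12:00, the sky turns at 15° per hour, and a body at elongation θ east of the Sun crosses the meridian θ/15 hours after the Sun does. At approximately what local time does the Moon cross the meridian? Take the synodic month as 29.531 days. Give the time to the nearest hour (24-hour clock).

Elongation θ = 360° × 5/29.531 ≈ 61.0°.
The Moon trails the Sun by θ/15 = 61.0/15 ≈ 4.06 hours.
12:00 + 4.06 h ≈ 16:04 → 16:00 to the nearest hour.

16:00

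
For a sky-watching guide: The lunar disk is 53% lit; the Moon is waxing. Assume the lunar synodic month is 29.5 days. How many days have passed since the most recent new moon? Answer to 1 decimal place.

7.7 days

Invert f = (1 − cos θ)/2 to get cos θ = 1 − 2(0.53) = -0.060, hence θ₀ = arccos -0.060 = 93.4°.
Before full moon the principal value applies: θ = 93.4°.
That fraction of the synodic month is 93.4/360 × 29.5 d ≈ 7.66 d.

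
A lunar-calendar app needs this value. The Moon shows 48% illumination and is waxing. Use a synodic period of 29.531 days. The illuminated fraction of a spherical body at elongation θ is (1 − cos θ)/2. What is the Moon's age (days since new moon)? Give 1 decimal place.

cos θ = 1 − 2f = 0.040, giving a principal value of 87.7°.
Waxing ⇒ before full, so θ = 87.7°.
Age = 29.531 × 87.7°/360° ≈ 7.19 days.

7.2 days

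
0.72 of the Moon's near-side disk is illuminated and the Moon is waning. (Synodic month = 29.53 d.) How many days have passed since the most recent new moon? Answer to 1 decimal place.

20.0 days

Invert f = (1 − cos θ)/2 to get cos θ = 1 − 2(0.72) = -0.440, hence θ₀ = arccos -0.440 = 116.1°.
Waning ⇒ past full, so θ = 360° − 116.1° = 243.9°.
That fraction of the synodic month is 243.9/360 × 29.53 d ≈ 20.01 d.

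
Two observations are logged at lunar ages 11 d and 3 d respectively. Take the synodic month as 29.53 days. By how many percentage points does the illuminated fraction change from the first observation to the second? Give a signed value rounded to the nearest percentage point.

First observation: θ = 360°·11/29.53 = 134.1°, so f = 0.848.
Second observation: θ = 36.6°, f = 0.098.
Δf = 0.098 − 0.848 = -0.750, i.e. -75 pp.

-75 percentage points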